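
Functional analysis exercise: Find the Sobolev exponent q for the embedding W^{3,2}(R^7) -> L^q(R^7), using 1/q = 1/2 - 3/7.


Using the Sobolev embedding formula: 1/q = 1/p - k/n
1/q = 1/2 - 3/7 = 1/14
q = 1/(1/14) = 14

14.0000


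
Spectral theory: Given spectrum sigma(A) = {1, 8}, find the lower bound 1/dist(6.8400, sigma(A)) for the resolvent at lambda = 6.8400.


dist(6.8400, {1, 8}) = min(|6.8400 - 1|, |6.8400 - 8|)
= min(5.8400, 1.1600) = 1.1600
Resolvent bound = 1/1.1600 = 0.8621

0.8621


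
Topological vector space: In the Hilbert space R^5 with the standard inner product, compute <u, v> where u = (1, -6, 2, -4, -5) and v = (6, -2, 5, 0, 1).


Computing the standard inner product <u, v> = sum u_i * v_i
= 1*6 + -6*-2 + 2*5 + -4*0 + -5*1
= 6 + 12 + 10 + 0 + -5
= 23

23


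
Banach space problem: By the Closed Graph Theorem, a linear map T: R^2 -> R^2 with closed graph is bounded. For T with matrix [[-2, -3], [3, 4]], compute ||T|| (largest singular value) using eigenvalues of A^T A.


A^T A = [[13, 18], [18, 25]]
trace(A^T A) = 38, det(A^T A) = 1
discriminant = 38^2 - 4*1 = 1440
Largest eigenvalue of A^T A = (trace + sqrt(disc))/2 = 37.9737
||T|| = sqrt(37.9737) = 6.1623

6.1623


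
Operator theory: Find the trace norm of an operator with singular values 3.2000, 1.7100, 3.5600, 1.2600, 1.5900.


The nuclear norm is the sum of all singular values.
||T||_1 = 3.2000 + 1.7100 + 3.5600 + 1.2600 + 1.5900
= 11.3200

11.3200


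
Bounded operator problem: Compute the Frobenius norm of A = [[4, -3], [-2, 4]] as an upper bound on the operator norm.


||A||_F^2 = sum a_ij^2
= 4^2 + (-3)^2 + (-2)^2 + 4^2
= 16 + 9 + 4 + 16 = 45
||A||_F = sqrt(45) = 6.7082

6.7082


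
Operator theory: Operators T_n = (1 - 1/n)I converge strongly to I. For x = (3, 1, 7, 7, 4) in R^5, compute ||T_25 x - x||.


T_25 x - x = (1 - 1/25)x - x = -x/25
||x|| = sqrt(124) = 11.1355
||T_25 x - x|| = ||x||/25 = 11.1355/25 = 0.4454

0.4454


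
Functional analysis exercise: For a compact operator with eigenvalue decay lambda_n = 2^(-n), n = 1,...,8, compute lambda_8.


The eigenvalue formula gives lambda_8 = 1/2^8
= 1/256
= 0.0039

0.0039


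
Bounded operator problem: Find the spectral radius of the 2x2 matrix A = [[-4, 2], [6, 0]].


For a 2x2 matrix, eigenvalues satisfy lambda^2 - (trace)*lambda + det = 0
trace = -4 + 0 = -4
det = -4*0 - 2*6 = -12
discriminant = (-4)^2 - 4*(-12) = 64
spectral radius = max |eigenvalue| = 6.0000

6.0000


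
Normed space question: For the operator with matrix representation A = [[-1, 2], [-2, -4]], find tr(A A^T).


trace(A * A^T) = sum of squares of all entries
= (-1)^2 + 2^2 + (-2)^2 + (-4)^2
= 1 + 4 + 4 + 16
= 25

25


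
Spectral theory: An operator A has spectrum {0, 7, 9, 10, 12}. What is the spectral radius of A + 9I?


Spectrum of A + 9I = {9, 16, 18, 19, 21}
Spectral radius = max |lambda| over the shifted spectrum
= max(9, 16, 18, 19, 21) = 21

21


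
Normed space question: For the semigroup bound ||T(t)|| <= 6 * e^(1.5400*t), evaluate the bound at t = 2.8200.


||T(2.8200)|| <= 6 * exp(1.5400 * 2.8200)
= 6 * exp(4.3428)
= 6 * 76.9226
= 461.5357

461.5357


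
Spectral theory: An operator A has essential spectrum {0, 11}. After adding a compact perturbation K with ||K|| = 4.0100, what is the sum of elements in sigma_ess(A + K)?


By Weyl's theorem, the essential spectrum is invariant under compact perturbations.
sigma_ess(A + K) = sigma_ess(A) = {0, 11}
Sum = 0 + 11 = 11

11


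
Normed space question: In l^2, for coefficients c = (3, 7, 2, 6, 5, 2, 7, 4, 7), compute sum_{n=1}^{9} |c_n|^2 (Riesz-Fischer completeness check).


sum |c_n|^2 = 3^2 + 7^2 + 2^2 + 6^2 + 5^2 + 2^2 + 7^2 + 4^2 + 7^2
= 9 + 49 + 4 + 36 + 25 + 4 + 49 + 16 + 49
= 241

241


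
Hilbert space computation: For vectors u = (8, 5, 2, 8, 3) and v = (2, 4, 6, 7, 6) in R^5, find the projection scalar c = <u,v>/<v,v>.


Computing <u,v> = 8*2 + 5*4 + 2*6 + 8*7 + 3*6 = 122
Computing <v,v> = 2^2 + 4^2 + 6^2 + 7^2 + 6^2 = 141
Projection coefficient = 122/141 = 0.8652

0.8652


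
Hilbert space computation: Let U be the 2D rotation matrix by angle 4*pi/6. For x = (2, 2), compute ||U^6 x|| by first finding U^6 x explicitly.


U is a rotation by theta = 4*pi/6
U^6 = rotation by 6*theta = 24*pi/6 = 0*pi/6 (mod 2*pi)
cos(0*pi/6) = 1.0000, sin(0*pi/6) = 0.0000
U^6 x = (1.0000 * 2 - 0.0000 * 2, 0.0000 * 2 + 1.0000 * 2)
= (2.0000, 2.0000)
||U^6 x|| = sqrt(2.0000^2 + 2.0000^2) = sqrt(8.0000) = 2.8284

2.8284


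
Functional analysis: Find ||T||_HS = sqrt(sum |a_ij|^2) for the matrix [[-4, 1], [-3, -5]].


The Hilbert-Schmidt norm is sqrt(sum of squares of all entries).
Sum of squares = (-4)^2 + 1^2 + (-3)^2 + (-5)^2
= 16 + 1 + 9 + 25 = 51
||T||_HS = sqrt(51) = 7.1414

7.1414


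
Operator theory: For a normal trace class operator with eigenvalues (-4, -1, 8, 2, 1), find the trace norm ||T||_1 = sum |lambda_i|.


For a normal operator, singular values equal |eigenvalues|.
Trace norm = sum |lambda_i| = 4 + 1 + 8 + 2 + 1
= 16

16


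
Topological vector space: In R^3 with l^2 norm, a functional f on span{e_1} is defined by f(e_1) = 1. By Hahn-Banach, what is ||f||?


The norm of f is given by ||f|| = sup_{||x||=1} |f(x)|.
On span{e_1}, ||e_1|| = 1, so ||f|| = |f(e_1)| / ||e_1||
= |1| / 1 = 1.0000

1.0000


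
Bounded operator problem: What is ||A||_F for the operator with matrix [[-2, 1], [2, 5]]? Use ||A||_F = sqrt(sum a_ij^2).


||A||_F^2 = sum a_ij^2
= (-2)^2 + 1^2 + 2^2 + 5^2
= 4 + 1 + 4 + 25 = 34
||A||_F = sqrt(34) = 5.8310

5.8310


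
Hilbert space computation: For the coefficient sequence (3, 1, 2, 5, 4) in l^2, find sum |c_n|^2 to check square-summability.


sum |c_n|^2 = 3^2 + 1^2 + 2^2 + 5^2 + 4^2
= 9 + 1 + 4 + 25 + 16
= 55

55


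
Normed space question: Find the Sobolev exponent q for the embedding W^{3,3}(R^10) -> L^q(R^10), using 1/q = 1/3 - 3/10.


Using the Sobolev embedding formula: 1/q = 1/p - k/n
1/q = 1/3 - 3/10 = 1/30
q = 1/(1/30) = 30

30.0000


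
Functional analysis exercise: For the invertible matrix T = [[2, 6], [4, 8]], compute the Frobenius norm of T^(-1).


det(T) = 2*8 - 6*4 = -8
T^(-1) = (1/-8) * [[8, -6], [-4, 2]] = [[-1.0000, 0.7500], [0.5000, -0.2500]]
||T^(-1)||_F^2 = (-1.0000)^2 + 0.7500^2 + 0.5000^2 + (-0.2500)^2 = 1.8750
||T^(-1)||_F = sqrt(1.8750) = 1.3693

1.3693


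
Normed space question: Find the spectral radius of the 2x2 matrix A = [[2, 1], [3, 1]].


For a 2x2 matrix, eigenvalues satisfy lambda^2 - (trace)*lambda + det = 0
trace = 2 + 1 = 3
det = 2*1 - 1*3 = -1
discriminant = 3^2 - 4*(-1) = 13
spectral radius = max |eigenvalue| = 3.3028

3.3028


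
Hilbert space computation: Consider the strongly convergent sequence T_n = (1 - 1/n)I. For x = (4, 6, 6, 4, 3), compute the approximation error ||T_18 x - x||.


T_18 x - x = (1 - 1/18)x - x = -x/18
||x|| = sqrt(113) = 10.6301
||T_18 x - x|| = ||x||/18 = 10.6301/18 = 0.5906

0.5906


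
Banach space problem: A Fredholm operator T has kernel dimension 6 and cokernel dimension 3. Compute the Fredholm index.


The Fredholm index is defined as ind(T) = dim(ker T) - dim(coker T)
= 6 - 3
= 3

3


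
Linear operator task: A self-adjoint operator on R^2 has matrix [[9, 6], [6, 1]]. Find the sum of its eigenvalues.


For a self-adjoint (symmetric) matrix, the eigenvalues are real.
The sum of eigenvalues equals the trace of the matrix.
trace = 9 + 1 = 10

10


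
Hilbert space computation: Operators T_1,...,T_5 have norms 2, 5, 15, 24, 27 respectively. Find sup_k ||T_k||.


By the Uniform Boundedness Principle, the supremum of norms is finite.
sup_k ||T_k|| = max(2, 5, 15, 24, 27) = 27

27


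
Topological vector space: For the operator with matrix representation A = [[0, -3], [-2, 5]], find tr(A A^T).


trace(A * A^T) = sum of squares of all entries
= 0^2 + (-3)^2 + (-2)^2 + 5^2
= 0 + 9 + 4 + 25
= 38

38


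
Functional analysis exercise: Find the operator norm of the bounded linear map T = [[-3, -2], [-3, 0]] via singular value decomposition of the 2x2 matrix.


A^T A = [[18, 6], [6, 4]]
trace(A^T A) = 22, det(A^T A) = 36
discriminant = 22^2 - 4*36 = 340
Largest eigenvalue of A^T A = (trace + sqrt(disc))/2 = 20.2195
||T|| = sqrt(20.2195) = 4.4966

4.4966


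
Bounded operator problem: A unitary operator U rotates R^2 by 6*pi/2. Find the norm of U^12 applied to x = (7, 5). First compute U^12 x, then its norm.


U is a rotation by theta = 6*pi/2
U^12 = rotation by 12*theta = 72*pi/2 = 0*pi/2 (mod 2*pi)
cos(0*pi/2) = 1.0000, sin(0*pi/2) = 0.0000
U^12 x = (1.0000 * 7 - 0.0000 * 5, 0.0000 * 7 + 1.0000 * 5)
= (7.0000, 5.0000)
||U^12 x|| = sqrt(7.0000^2 + 5.0000^2) = sqrt(74.0000) = 8.6023

8.6023


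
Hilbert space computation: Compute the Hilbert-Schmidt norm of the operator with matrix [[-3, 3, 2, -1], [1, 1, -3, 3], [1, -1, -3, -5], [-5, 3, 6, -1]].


The Hilbert-Schmidt norm is sqrt(sum of squares of all entries).
Sum of squares = (-3)^2 + 3^2 + 2^2 + (-1)^2 + 1^2 + 1^2 + (-3)^2 + 3^2 + 1^2 + (-1)^2 + (-3)^2 + (-5)^2 + (-5)^2 + 3^2 + 6^2 + (-1)^2
= 9 + 9 + 4 + 1 + 1 + 1 + 9 + 9 + 1 + 1 + 9 + 25 + 25 + 9 + 36 + 1 = 150
||T||_HS = sqrt(150) = 12.2474

12.2474


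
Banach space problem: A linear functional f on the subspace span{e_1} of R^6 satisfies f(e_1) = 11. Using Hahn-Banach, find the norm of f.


The norm of f is given by ||f|| = sup_{||x||=1} |f(x)|.
On span{e_1}, ||e_1|| = 1, so ||f|| = |f(e_1)| / ||e_1||
= |11| / 1 = 11.0000

11.0000


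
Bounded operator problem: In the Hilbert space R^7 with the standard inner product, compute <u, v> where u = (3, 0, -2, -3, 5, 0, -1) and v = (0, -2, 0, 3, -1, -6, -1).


Computing the standard inner product <u, v> = sum u_i * v_i
= 3*0 + 0*-2 + -2*0 + -3*3 + 5*-1 + 0*-6 + -1*-1
= 0 + 0 + 0 + -9 + -5 + 0 + 1
= -13

-13


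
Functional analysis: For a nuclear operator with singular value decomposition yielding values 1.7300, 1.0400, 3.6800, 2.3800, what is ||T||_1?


The nuclear norm is the sum of all singular values.
||T||_1 = 1.7300 + 1.0400 + 3.6800 + 2.3800
= 8.8300

8.8300


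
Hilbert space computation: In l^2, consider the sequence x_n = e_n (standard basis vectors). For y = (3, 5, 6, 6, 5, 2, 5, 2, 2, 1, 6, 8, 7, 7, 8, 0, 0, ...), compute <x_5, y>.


x_5 = e_5 is the standard basis vector with 1 in position 5.
<x_5, y> = y_5 = 5
As n -> infinity, <x_n, y> -> 0, confirming weak convergence of (x_n) to 0.

5


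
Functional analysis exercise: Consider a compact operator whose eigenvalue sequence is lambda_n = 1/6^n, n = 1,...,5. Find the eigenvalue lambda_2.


The eigenvalue formula gives lambda_2 = 1/6^2
= 1/36
= 0.0278

0.0278


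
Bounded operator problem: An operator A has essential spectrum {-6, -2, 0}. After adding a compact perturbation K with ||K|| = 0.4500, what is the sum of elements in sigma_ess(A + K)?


By Weyl's theorem, the essential spectrum is invariant under compact perturbations.
sigma_ess(A + K) = sigma_ess(A) = {-6, -2, 0}
Sum = -6 + -2 + 0 = -8

-8


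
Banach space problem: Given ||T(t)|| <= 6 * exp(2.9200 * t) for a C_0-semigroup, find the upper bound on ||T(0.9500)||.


||T(0.9500)|| <= 6 * exp(2.9200 * 0.9500)
= 6 * exp(2.7740)
= 6 * 16.0226
= 96.1356

96.1356


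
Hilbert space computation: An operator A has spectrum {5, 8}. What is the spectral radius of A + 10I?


Spectrum of A + 10I = {15, 18}
Spectral radius = max |lambda| over the shifted spectrum
= max(15, 18) = 18

18


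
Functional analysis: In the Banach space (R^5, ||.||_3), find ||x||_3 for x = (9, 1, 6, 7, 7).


The l^3 norm = (sum |x_i|^3)^(1/3)
Sum of 3th powers = 729 + 1 + 216 + 343 + 343 = 1632
||x||_3 = (1632)^(1/3) = 11.7735

11.7735


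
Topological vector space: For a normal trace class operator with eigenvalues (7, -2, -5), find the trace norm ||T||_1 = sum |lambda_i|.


For a normal operator, singular values equal |eigenvalues|.
Trace norm = sum |lambda_i| = 7 + 2 + 5
= 14

14


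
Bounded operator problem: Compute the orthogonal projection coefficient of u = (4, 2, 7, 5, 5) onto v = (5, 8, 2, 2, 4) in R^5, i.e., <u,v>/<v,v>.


Computing <u,v> = 4*5 + 2*8 + 7*2 + 5*2 + 5*4 = 80
Computing <v,v> = 5^2 + 8^2 + 2^2 + 2^2 + 4^2 = 113
Projection coefficient = 80/113 = 0.7080

0.7080


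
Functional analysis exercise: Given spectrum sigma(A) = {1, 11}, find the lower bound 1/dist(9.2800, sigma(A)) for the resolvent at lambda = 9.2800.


dist(9.2800, {1, 11}) = min(|9.2800 - 1|, |9.2800 - 11|)
= min(8.2800, 1.7200) = 1.7200
Resolvent bound = 1/1.7200 = 0.5814

0.5814


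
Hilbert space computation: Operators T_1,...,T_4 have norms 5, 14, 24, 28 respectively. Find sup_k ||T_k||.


By the Uniform Boundedness Principle, the supremum of norms is finite.
sup_k ||T_k|| = max(5, 14, 24, 28) = 28

28


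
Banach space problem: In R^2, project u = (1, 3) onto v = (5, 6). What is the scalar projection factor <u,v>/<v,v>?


Computing <u,v> = 1*5 + 3*6 = 23
Computing <v,v> = 5^2 + 6^2 = 61
Projection coefficient = 23/61 = 0.3770

0.3770


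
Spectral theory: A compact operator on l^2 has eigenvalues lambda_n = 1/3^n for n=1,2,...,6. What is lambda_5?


The eigenvalue formula gives lambda_5 = 1/3^5
= 1/243
= 0.0041

0.0041


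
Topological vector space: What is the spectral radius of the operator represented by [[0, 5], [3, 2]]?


For a 2x2 matrix, eigenvalues satisfy lambda^2 - (trace)*lambda + det = 0
trace = 0 + 2 = 2
det = 0*2 - 5*3 = -15
discriminant = 2^2 - 4*(-15) = 64
spectral radius = max |eigenvalue| = 5.0000

5.0000


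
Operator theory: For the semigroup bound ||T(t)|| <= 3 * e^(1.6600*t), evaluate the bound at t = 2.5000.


||T(2.5000)|| <= 3 * exp(1.6600 * 2.5000)
= 3 * exp(4.1500)
= 3 * 63.4340
= 190.3020

190.3020


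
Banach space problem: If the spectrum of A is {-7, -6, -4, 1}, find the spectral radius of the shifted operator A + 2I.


Spectrum of A + 2I = {-5, -4, -2, 3}
Spectral radius = max |lambda| over the shifted spectrum
= max(5, 4, 2, 3) = 5

5


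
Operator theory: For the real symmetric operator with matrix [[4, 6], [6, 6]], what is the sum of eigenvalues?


For a self-adjoint (symmetric) matrix, the eigenvalues are real.
The sum of eigenvalues equals the trace of the matrix.
trace = 4 + 6 = 10

10


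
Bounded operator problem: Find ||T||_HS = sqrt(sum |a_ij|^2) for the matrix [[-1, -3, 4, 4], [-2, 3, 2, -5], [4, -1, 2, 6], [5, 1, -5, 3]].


The Hilbert-Schmidt norm is sqrt(sum of squares of all entries).
Sum of squares = (-1)^2 + (-3)^2 + 4^2 + 4^2 + (-2)^2 + 3^2 + 2^2 + (-5)^2 + 4^2 + (-1)^2 + 2^2 + 6^2 + 5^2 + 1^2 + (-5)^2 + 3^2
= 1 + 9 + 16 + 16 + 4 + 9 + 4 + 25 + 16 + 1 + 4 + 36 + 25 + 1 + 25 + 9 = 201
||T||_HS = sqrt(201) = 14.1774

14.1774


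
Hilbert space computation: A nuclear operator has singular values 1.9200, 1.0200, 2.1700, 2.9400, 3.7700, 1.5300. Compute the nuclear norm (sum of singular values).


The nuclear norm is the sum of all singular values.
||T||_1 = 1.9200 + 1.0200 + 2.1700 + 2.9400 + 3.7700 + 1.5300
= 13.3500

13.3500


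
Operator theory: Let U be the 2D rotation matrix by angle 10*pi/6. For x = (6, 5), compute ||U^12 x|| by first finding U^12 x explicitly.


U is a rotation by theta = 10*pi/6
U^12 = rotation by 12*theta = 120*pi/6 = 0*pi/6 (mod 2*pi)
cos(0*pi/6) = 1.0000, sin(0*pi/6) = 0.0000
U^12 x = (1.0000 * 6 - 0.0000 * 5, 0.0000 * 6 + 1.0000 * 5)
= (6.0000, 5.0000)
||U^12 x|| = sqrt(6.0000^2 + 5.0000^2) = sqrt(61.0000) = 7.8102

7.8102


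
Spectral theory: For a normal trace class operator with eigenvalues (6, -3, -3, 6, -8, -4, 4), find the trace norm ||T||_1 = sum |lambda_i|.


For a normal operator, singular values equal |eigenvalues|.
Trace norm = sum |lambda_i| = 6 + 3 + 3 + 6 + 8 + 4 + 4
= 34

34


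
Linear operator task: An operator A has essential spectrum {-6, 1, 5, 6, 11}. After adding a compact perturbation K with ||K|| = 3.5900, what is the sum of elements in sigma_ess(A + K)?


By Weyl's theorem, the essential spectrum is invariant under compact perturbations.
sigma_ess(A + K) = sigma_ess(A) = {-6, 1, 5, 6, 11}
Sum = -6 + 1 + 5 + 6 + 11 = 17

17


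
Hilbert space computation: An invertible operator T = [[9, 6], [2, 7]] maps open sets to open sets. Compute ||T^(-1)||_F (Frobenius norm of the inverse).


det(T) = 9*7 - 6*2 = 51
T^(-1) = (1/51) * [[7, -6], [-2, 9]] = [[0.1373, -0.1176], [-0.0392, 0.1765]]
||T^(-1)||_F^2 = 0.1373^2 + (-0.1176)^2 + (-0.0392)^2 + 0.1765^2 = 0.0654
||T^(-1)||_F = sqrt(0.0654) = 0.2557

0.2557


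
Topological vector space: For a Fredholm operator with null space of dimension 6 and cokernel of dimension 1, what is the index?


The Fredholm index is defined as ind(T) = dim(ker T) - dim(coker T)
= 6 - 1
= 5

5


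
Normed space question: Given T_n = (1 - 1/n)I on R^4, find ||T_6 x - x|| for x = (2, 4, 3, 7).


T_6 x - x = (1 - 1/6)x - x = -x/6
||x|| = sqrt(78) = 8.8318
||T_6 x - x|| = ||x||/6 = 8.8318/6 = 1.4720

1.4720


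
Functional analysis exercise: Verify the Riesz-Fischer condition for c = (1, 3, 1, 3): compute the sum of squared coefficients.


sum |c_n|^2 = 1^2 + 3^2 + 1^2 + 3^2
= 1 + 9 + 1 + 9
= 20

20


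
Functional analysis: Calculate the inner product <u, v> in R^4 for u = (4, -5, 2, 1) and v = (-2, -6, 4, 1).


Computing the standard inner product <u, v> = sum u_i * v_i
= 4*-2 + -5*-6 + 2*4 + 1*1
= -8 + 30 + 8 + 1
= 31

31


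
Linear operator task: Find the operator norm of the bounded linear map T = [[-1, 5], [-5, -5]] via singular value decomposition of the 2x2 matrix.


A^T A = [[26, 20], [20, 50]]
trace(A^T A) = 76, det(A^T A) = 900
discriminant = 76^2 - 4*900 = 2176
Largest eigenvalue of A^T A = (trace + sqrt(disc))/2 = 61.3238
||T|| = sqrt(61.3238) = 7.8310

7.8310


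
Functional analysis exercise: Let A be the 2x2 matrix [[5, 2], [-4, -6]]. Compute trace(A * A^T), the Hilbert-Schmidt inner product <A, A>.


trace(A * A^T) = sum of squares of all entries
= 5^2 + 2^2 + (-4)^2 + (-6)^2
= 25 + 4 + 16 + 36
= 81

81


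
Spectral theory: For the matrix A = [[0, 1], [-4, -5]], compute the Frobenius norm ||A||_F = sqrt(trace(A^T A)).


||A||_F^2 = sum a_ij^2
= 0^2 + 1^2 + (-4)^2 + (-5)^2
= 0 + 1 + 16 + 25 = 42
||A||_F = sqrt(42) = 6.4807

6.4807


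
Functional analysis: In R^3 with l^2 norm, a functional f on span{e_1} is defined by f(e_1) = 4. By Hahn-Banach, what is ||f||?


The norm of f is given by ||f|| = sup_{||x||=1} |f(x)|.
On span{e_1}, ||e_1|| = 1, so ||f|| = |f(e_1)| / ||e_1||
= |4| / 1 = 4.0000

4.0000


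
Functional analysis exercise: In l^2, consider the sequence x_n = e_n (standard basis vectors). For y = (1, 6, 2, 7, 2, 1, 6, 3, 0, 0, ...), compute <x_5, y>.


x_5 = e_5 is the standard basis vector with 1 in position 5.
<x_5, y> = y_5 = 2
As n -> infinity, <x_n, y> -> 0, confirming weak convergence of (x_n) to 0.

2


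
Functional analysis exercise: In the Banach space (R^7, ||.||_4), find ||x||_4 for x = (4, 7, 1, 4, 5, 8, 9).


The l^4 norm = (sum |x_i|^4)^(1/4)
Sum of 4th powers = 256 + 2401 + 1 + 256 + 625 + 4096 + 6561 = 14196
||x||_4 = (14196)^(1/4) = 10.9154

10.9154


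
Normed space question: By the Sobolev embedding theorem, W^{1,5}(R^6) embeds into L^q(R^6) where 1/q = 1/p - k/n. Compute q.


Using the Sobolev embedding formula: 1/q = 1/p - k/n
1/q = 1/5 - 1/6 = 1/30
q = 1/(1/30) = 30

30.0000


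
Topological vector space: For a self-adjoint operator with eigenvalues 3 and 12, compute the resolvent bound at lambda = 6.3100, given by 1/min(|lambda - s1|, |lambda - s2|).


dist(6.3100, {3, 12}) = min(|6.3100 - 3|, |6.3100 - 12|)
= min(3.3100, 5.6900) = 3.3100
Resolvent bound = 1/3.3100 = 0.3021

0.3021


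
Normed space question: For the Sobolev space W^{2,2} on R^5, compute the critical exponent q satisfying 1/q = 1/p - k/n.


Using the Sobolev embedding formula: 1/q = 1/p - k/n
1/q = 1/2 - 2/5 = 1/10
q = 1/(1/10) = 10

10.0000


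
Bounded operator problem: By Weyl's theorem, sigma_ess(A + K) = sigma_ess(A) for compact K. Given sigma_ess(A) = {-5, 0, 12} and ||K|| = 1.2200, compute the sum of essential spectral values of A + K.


By Weyl's theorem, the essential spectrum is invariant under compact perturbations.
sigma_ess(A + K) = sigma_ess(A) = {-5, 0, 12}
Sum = -5 + 0 + 12 = 7

7


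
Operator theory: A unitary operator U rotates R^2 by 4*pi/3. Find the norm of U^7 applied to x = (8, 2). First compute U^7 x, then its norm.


U is a rotation by theta = 4*pi/3
U^7 = rotation by 7*theta = 28*pi/3 = 4*pi/3 (mod 2*pi)
cos(4*pi/3) = -0.5000, sin(4*pi/3) = -0.8660
U^7 x = (-0.5000 * 8 - -0.8660 * 2, -0.8660 * 8 + -0.5000 * 2)
= (-2.2679, -7.9282)
||U^7 x|| = sqrt((-2.2679)^2 + (-7.9282)^2) = sqrt(68.0000) = 8.2462

8.2462


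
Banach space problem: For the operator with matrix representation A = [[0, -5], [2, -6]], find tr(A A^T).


trace(A * A^T) = sum of squares of all entries
= 0^2 + (-5)^2 + 2^2 + (-6)^2
= 0 + 25 + 4 + 36
= 65

65


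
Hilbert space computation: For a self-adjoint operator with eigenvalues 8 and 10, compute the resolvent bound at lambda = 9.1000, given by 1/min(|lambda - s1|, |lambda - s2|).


dist(9.1000, {8, 10}) = min(|9.1000 - 8|, |9.1000 - 10|)
= min(1.1000, 0.9000) = 0.9000
Resolvent bound = 1/0.9000 = 1.1111

1.1111


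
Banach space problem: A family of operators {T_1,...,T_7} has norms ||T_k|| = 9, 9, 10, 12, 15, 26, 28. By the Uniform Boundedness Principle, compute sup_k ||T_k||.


By the Uniform Boundedness Principle, the supremum of norms is finite.
sup_k ||T_k|| = max(9, 9, 10, 12, 15, 26, 28) = 28

28


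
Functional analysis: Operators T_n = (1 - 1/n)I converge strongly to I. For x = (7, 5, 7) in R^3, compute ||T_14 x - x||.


T_14 x - x = (1 - 1/14)x - x = -x/14
||x|| = sqrt(123) = 11.0905
||T_14 x - x|| = ||x||/14 = 11.0905/14 = 0.7922

0.7922


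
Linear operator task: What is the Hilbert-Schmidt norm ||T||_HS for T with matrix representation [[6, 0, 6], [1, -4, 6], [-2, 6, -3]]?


The Hilbert-Schmidt norm is sqrt(sum of squares of all entries).
Sum of squares = 6^2 + 0^2 + 6^2 + 1^2 + (-4)^2 + 6^2 + (-2)^2 + 6^2 + (-3)^2
= 36 + 0 + 36 + 1 + 16 + 36 + 4 + 36 + 9 = 174
||T||_HS = sqrt(174) = 13.1909

13.1909


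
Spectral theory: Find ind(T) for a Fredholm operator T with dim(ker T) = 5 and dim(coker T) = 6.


The Fredholm index is defined as ind(T) = dim(ker T) - dim(coker T)
= 5 - 6
= -1

-1


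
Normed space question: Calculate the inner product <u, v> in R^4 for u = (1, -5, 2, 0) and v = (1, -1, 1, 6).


Computing the standard inner product <u, v> = sum u_i * v_i
= 1*1 + -5*-1 + 2*1 + 0*6
= 1 + 5 + 2 + 0
= 8

8


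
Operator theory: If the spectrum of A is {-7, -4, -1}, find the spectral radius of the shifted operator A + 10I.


Spectrum of A + 10I = {3, 6, 9}
Spectral radius = max |lambda| over the shifted spectrum
= max(3, 6, 9) = 9

9


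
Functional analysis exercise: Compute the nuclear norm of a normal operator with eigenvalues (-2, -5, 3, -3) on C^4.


For a normal operator, singular values equal |eigenvalues|.
Trace norm = sum |lambda_i| = 2 + 5 + 3 + 3
= 13

13


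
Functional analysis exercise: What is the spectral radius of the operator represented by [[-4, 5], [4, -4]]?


For a 2x2 matrix, eigenvalues satisfy lambda^2 - (trace)*lambda + det = 0
trace = -4 + -4 = -8
det = -4*-4 - 5*4 = -4
discriminant = (-8)^2 - 4*(-4) = 80
spectral radius = max |eigenvalue| = 8.4721

8.4721


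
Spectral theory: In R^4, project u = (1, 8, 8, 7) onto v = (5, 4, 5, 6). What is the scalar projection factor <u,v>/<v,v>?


Computing <u,v> = 1*5 + 8*4 + 8*5 + 7*6 = 119
Computing <v,v> = 5^2 + 4^2 + 5^2 + 6^2 = 102
Projection coefficient = 119/102 = 1.1667

1.1667


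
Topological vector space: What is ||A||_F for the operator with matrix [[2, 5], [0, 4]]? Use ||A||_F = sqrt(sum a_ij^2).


||A||_F^2 = sum a_ij^2
= 2^2 + 5^2 + 0^2 + 4^2
= 4 + 25 + 0 + 16 = 45
||A||_F = sqrt(45) = 6.7082

6.7082


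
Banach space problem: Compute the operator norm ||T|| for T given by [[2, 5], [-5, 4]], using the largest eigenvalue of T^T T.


A^T A = [[29, -10], [-10, 41]]
trace(A^T A) = 70, det(A^T A) = 1089
discriminant = 70^2 - 4*1089 = 544
Largest eigenvalue of A^T A = (trace + sqrt(disc))/2 = 46.6619
||T|| = sqrt(46.6619) = 6.8310

6.8310


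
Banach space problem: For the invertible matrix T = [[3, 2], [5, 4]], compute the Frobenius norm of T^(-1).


det(T) = 3*4 - 2*5 = 2
T^(-1) = (1/2) * [[4, -2], [-5, 3]] = [[2.0000, -1.0000], [-2.5000, 1.5000]]
||T^(-1)||_F^2 = 2.0000^2 + (-1.0000)^2 + (-2.5000)^2 + 1.5000^2 = 13.5000
||T^(-1)||_F = sqrt(13.5000) = 3.6742

3.6742


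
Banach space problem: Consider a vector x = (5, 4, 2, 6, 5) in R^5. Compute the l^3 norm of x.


The l^3 norm = (sum |x_i|^3)^(1/3)
Sum of 3th powers = 125 + 64 + 8 + 216 + 125 = 538
||x||_3 = (538)^(1/3) = 8.1332

8.1332


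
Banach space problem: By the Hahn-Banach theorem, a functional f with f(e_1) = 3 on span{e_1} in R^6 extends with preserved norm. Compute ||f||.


The norm of f is given by ||f|| = sup_{||x||=1} |f(x)|.
On span{e_1}, ||e_1|| = 1, so ||f|| = |f(e_1)| / ||e_1||
= |3| / 1 = 3.0000

3.0000


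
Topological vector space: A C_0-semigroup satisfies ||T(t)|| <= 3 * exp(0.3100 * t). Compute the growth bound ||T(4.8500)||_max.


||T(4.8500)|| <= 3 * exp(0.3100 * 4.8500)
= 3 * exp(1.5035)
= 3 * 4.4974
= 13.4922

13.4922


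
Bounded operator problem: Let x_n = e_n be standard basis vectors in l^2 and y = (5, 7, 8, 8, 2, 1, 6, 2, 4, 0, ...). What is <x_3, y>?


x_3 = e_3 is the standard basis vector with 1 in position 3.
<x_3, y> = y_3 = 8
As n -> infinity, <x_n, y> -> 0, confirming weak convergence of (x_n) to 0.

8


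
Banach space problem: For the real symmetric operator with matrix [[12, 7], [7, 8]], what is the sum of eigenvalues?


For a self-adjoint (symmetric) matrix, the eigenvalues are real.
The sum of eigenvalues equals the trace of the matrix.
trace = 12 + 8 = 20

20


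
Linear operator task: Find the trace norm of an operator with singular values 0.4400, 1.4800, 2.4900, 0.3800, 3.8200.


The nuclear norm is the sum of all singular values.
||T||_1 = 0.4400 + 1.4800 + 2.4900 + 0.3800 + 3.8200
= 8.6100

8.6100


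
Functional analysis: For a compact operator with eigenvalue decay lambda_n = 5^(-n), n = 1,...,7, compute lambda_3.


The eigenvalue formula gives lambda_3 = 1/5^3
= 1/125
= 0.0080

0.0080


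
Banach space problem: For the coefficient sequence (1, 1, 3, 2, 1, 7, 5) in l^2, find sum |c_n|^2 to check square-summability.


sum |c_n|^2 = 1^2 + 1^2 + 3^2 + 2^2 + 1^2 + 7^2 + 5^2
= 1 + 1 + 9 + 4 + 1 + 49 + 25
= 90

90


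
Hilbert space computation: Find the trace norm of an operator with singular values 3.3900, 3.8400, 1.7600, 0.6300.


The nuclear norm is the sum of all singular values.
||T||_1 = 3.3900 + 3.8400 + 1.7600 + 0.6300
= 9.6200

9.6200


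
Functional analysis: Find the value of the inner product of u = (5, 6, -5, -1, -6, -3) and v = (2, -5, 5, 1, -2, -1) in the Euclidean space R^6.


Computing the standard inner product <u, v> = sum u_i * v_i
= 5*2 + 6*-5 + -5*5 + -1*1 + -6*-2 + -3*-1
= 10 + -30 + -25 + -1 + 12 + 3
= -31

-31


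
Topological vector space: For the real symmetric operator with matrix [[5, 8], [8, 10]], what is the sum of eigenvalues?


For a self-adjoint (symmetric) matrix, the eigenvalues are real.
The sum of eigenvalues equals the trace of the matrix.
trace = 5 + 10 = 15

15


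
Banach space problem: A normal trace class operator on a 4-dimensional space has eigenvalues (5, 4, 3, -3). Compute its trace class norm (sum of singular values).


For a normal operator, singular values equal |eigenvalues|.
Trace norm = sum |lambda_i| = 5 + 4 + 3 + 3
= 15

15


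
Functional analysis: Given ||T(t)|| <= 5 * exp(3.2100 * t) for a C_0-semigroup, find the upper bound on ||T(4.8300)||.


||T(4.8300)|| <= 5 * exp(3.2100 * 4.8300)
= 5 * exp(15.5043)
= 5 * 5.4129e+06
= 2.7065e+07

2.7065e+07


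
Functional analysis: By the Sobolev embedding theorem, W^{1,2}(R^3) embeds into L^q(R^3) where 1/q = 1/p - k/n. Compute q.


Using the Sobolev embedding formula: 1/q = 1/p - k/n
1/q = 1/2 - 1/3 = 1/6
q = 1/(1/6) = 6

6.0000


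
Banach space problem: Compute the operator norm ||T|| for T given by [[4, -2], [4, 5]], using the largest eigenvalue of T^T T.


A^T A = [[32, 12], [12, 29]]
trace(A^T A) = 61, det(A^T A) = 784
discriminant = 61^2 - 4*784 = 585
Largest eigenvalue of A^T A = (trace + sqrt(disc))/2 = 42.5934
||T|| = sqrt(42.5934) = 6.5264

6.5264


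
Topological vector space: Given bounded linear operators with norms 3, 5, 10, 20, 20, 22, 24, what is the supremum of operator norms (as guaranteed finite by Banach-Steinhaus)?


By the Uniform Boundedness Principle, the supremum of norms is finite.
sup_k ||T_k|| = max(3, 5, 10, 20, 20, 22, 24) = 24

24


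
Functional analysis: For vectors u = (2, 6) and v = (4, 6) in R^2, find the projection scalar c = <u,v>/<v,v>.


Computing <u,v> = 2*4 + 6*6 = 44
Computing <v,v> = 4^2 + 6^2 = 52
Projection coefficient = 44/52 = 0.8462

0.8462


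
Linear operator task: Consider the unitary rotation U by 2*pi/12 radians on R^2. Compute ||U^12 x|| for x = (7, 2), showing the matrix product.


U is a rotation by theta = 2*pi/12
U^12 = rotation by 12*theta = 24*pi/12 = 0*pi/12 (mod 2*pi)
cos(0*pi/12) = 1.0000, sin(0*pi/12) = 0.0000
U^12 x = (1.0000 * 7 - 0.0000 * 2, 0.0000 * 7 + 1.0000 * 2)
= (7.0000, 2.0000)
||U^12 x|| = sqrt(7.0000^2 + 2.0000^2) = sqrt(53.0000) = 7.2801

7.2801


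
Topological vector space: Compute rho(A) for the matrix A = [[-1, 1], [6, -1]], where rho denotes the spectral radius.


For a 2x2 matrix, eigenvalues satisfy lambda^2 - (trace)*lambda + det = 0
trace = -1 + -1 = -2
det = -1*-1 - 1*6 = -5
discriminant = (-2)^2 - 4*(-5) = 24
spectral radius = max |eigenvalue| = 3.4495

3.4495


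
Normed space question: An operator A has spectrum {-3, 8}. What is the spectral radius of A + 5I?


Spectrum of A + 5I = {2, 13}
Spectral radius = max |lambda| over the shifted spectrum
= max(2, 13) = 13

13


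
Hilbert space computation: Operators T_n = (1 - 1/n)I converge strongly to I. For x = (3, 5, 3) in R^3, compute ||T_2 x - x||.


T_2 x - x = (1 - 1/2)x - x = -x/2
||x|| = sqrt(43) = 6.5574
||T_2 x - x|| = ||x||/2 = 6.5574/2 = 3.2787

3.2787


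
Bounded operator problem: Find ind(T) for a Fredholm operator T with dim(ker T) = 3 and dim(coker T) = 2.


The Fredholm index is defined as ind(T) = dim(ker T) - dim(coker T)
= 3 - 2
= 1

1


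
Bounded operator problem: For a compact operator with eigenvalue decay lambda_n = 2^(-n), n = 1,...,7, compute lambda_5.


The eigenvalue formula gives lambda_5 = 1/2^5
= 1/32
= 0.0312

0.0312


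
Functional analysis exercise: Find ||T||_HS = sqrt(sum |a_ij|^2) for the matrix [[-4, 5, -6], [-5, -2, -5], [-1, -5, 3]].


The Hilbert-Schmidt norm is sqrt(sum of squares of all entries).
Sum of squares = (-4)^2 + 5^2 + (-6)^2 + (-5)^2 + (-2)^2 + (-5)^2 + (-1)^2 + (-5)^2 + 3^2
= 16 + 25 + 36 + 25 + 4 + 25 + 1 + 25 + 9 = 166
||T||_HS = sqrt(166) = 12.8841

12.8841


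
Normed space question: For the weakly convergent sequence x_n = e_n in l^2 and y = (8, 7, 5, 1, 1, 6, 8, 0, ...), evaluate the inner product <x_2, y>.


x_2 = e_2 is the standard basis vector with 1 in position 2.
<x_2, y> = y_2 = 7
As n -> infinity, <x_n, y> -> 0, confirming weak convergence of (x_n) to 0.

7


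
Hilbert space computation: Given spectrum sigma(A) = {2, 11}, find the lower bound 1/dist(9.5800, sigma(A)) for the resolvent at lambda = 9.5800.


dist(9.5800, {2, 11}) = min(|9.5800 - 2|, |9.5800 - 11|)
= min(7.5800, 1.4200) = 1.4200
Resolvent bound = 1/1.4200 = 0.7042

0.7042


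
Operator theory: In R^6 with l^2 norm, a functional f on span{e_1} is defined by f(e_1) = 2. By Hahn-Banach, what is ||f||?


The norm of f is given by ||f|| = sup_{||x||=1} |f(x)|.
On span{e_1}, ||e_1|| = 1, so ||f|| = |f(e_1)| / ||e_1||
= |2| / 1 = 2.0000

2.0000


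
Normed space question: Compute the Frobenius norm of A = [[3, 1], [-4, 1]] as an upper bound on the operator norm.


||A||_F^2 = sum a_ij^2
= 3^2 + 1^2 + (-4)^2 + 1^2
= 9 + 1 + 16 + 1 = 27
||A||_F = sqrt(27) = 5.1962

5.1962


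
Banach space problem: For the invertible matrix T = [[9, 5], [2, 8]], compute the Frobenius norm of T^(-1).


det(T) = 9*8 - 5*2 = 62
T^(-1) = (1/62) * [[8, -5], [-2, 9]] = [[0.1290, -0.0806], [-0.0323, 0.1452]]
||T^(-1)||_F^2 = 0.1290^2 + (-0.0806)^2 + (-0.0323)^2 + 0.1452^2 = 0.0453
||T^(-1)||_F = sqrt(0.0453) = 0.2128

0.2128


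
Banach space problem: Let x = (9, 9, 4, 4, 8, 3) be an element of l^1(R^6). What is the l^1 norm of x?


The l^1 norm equals the sum of absolute values of all components.
||x||_1 = 9 + 9 + 4 + 4 + 8 + 3
= 37

37.0000


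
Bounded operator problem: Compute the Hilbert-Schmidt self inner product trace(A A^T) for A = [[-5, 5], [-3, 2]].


trace(A * A^T) = sum of squares of all entries
= (-5)^2 + 5^2 + (-3)^2 + 2^2
= 25 + 25 + 9 + 4
= 63

63


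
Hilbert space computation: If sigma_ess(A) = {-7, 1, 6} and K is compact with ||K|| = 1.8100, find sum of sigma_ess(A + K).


By Weyl's theorem, the essential spectrum is invariant under compact perturbations.
sigma_ess(A + K) = sigma_ess(A) = {-7, 1, 6}
Sum = -7 + 1 + 6 = 0

0


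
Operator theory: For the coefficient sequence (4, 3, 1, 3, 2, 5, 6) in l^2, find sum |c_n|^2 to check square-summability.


sum |c_n|^2 = 4^2 + 3^2 + 1^2 + 3^2 + 2^2 + 5^2 + 6^2
= 16 + 9 + 1 + 9 + 4 + 25 + 36
= 100

100


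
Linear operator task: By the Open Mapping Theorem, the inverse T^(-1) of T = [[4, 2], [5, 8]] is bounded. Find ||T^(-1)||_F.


det(T) = 4*8 - 2*5 = 22
T^(-1) = (1/22) * [[8, -2], [-5, 4]] = [[0.3636, -0.0909], [-0.2273, 0.1818]]
||T^(-1)||_F^2 = 0.3636^2 + (-0.0909)^2 + (-0.2273)^2 + 0.1818^2 = 0.2252
||T^(-1)||_F = sqrt(0.2252) = 0.4746

0.4746


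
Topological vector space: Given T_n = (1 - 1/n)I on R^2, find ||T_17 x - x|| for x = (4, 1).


T_17 x - x = (1 - 1/17)x - x = -x/17
||x|| = sqrt(17) = 4.1231
||T_17 x - x|| = ||x||/17 = 4.1231/17 = 0.2425

0.2425


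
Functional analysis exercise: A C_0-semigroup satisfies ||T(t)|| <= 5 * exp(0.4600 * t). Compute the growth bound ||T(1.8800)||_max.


||T(1.8800)|| <= 5 * exp(0.4600 * 1.8800)
= 5 * exp(0.8648)
= 5 * 2.3745
= 11.8727

11.8727


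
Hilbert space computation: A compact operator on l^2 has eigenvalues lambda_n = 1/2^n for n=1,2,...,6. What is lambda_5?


The eigenvalue formula gives lambda_5 = 1/2^5
= 1/32
= 0.0312

0.0312


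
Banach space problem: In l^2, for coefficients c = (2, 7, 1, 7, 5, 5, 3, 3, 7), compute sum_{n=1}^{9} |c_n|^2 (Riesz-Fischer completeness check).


sum |c_n|^2 = 2^2 + 7^2 + 1^2 + 7^2 + 5^2 + 5^2 + 3^2 + 3^2 + 7^2
= 4 + 49 + 1 + 49 + 25 + 25 + 9 + 9 + 49
= 220

220


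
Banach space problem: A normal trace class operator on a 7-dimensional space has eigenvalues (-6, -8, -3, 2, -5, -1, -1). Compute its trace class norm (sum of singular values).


For a normal operator, singular values equal |eigenvalues|.
Trace norm = sum |lambda_i| = 6 + 8 + 3 + 2 + 5 + 1 + 1
= 26

26


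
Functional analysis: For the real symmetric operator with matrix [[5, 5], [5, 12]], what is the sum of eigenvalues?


For a self-adjoint (symmetric) matrix, the eigenvalues are real.
The sum of eigenvalues equals the trace of the matrix.
trace = 5 + 12 = 17

17


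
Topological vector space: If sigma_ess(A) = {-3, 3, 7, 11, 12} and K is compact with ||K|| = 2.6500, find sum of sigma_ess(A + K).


By Weyl's theorem, the essential spectrum is invariant under compact perturbations.
sigma_ess(A + K) = sigma_ess(A) = {-3, 3, 7, 11, 12}
Sum = -3 + 3 + 7 + 11 + 12 = 30

30


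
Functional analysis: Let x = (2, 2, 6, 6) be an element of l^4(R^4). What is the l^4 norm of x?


The l^4 norm = (sum |x_i|^4)^(1/4)
Sum of 4th powers = 16 + 16 + 1296 + 1296 = 2624
||x||_4 = (2624)^(1/4) = 7.1572

7.1572


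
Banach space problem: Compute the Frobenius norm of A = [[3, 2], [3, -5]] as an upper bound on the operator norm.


||A||_F^2 = sum a_ij^2
= 3^2 + 2^2 + 3^2 + (-5)^2
= 9 + 4 + 9 + 25 = 47
||A||_F = sqrt(47) = 6.8557

6.8557


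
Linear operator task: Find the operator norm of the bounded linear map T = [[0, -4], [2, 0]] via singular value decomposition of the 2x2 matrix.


A^T A = [[4, 0], [0, 16]]
trace(A^T A) = 20, det(A^T A) = 64
discriminant = 20^2 - 4*64 = 144
Largest eigenvalue of A^T A = (trace + sqrt(disc))/2 = 16.0000
||T|| = sqrt(16.0000) = 4.0000

4.0000


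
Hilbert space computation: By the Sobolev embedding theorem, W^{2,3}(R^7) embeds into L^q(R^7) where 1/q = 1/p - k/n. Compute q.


Using the Sobolev embedding formula: 1/q = 1/p - k/n
1/q = 1/3 - 2/7 = 1/21
q = 1/(1/21) = 21

21.0000


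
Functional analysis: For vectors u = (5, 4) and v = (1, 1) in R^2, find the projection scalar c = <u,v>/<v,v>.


Computing <u,v> = 5*1 + 4*1 = 9
Computing <v,v> = 1^2 + 1^2 = 2
Projection coefficient = 9/2 = 4.5000

4.5000


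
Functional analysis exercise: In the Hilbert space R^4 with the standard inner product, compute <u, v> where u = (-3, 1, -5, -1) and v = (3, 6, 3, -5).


Computing the standard inner product <u, v> = sum u_i * v_i
= -3*3 + 1*6 + -5*3 + -1*-5
= -9 + 6 + -15 + 5
= -13

-13


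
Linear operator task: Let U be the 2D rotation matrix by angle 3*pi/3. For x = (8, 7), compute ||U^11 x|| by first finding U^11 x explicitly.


U is a rotation by theta = 3*pi/3
U^11 = rotation by 11*theta = 33*pi/3 = 3*pi/3 (mod 2*pi)
cos(3*pi/3) = -1.0000, sin(3*pi/3) = 0.0000
U^11 x = (-1.0000 * 8 - 0.0000 * 7, 0.0000 * 8 + -1.0000 * 7)
= (-8.0000, -7.0000)
||U^11 x|| = sqrt((-8.0000)^2 + (-7.0000)^2) = sqrt(113.0000) = 10.6301

10.6301


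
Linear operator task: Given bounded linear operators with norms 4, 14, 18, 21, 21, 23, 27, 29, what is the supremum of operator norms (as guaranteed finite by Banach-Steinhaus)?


By the Uniform Boundedness Principle, the supremum of norms is finite.
sup_k ||T_k|| = max(4, 14, 18, 21, 21, 23, 27, 29) = 29

29


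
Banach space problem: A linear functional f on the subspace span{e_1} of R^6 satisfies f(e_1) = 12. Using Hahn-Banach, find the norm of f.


The norm of f is given by ||f|| = sup_{||x||=1} |f(x)|.
On span{e_1}, ||e_1|| = 1, so ||f|| = |f(e_1)| / ||e_1||
= |12| / 1 = 12.0000

12.0000


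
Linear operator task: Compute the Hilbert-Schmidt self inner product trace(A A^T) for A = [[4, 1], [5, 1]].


trace(A * A^T) = sum of squares of all entries
= 4^2 + 1^2 + 5^2 + 1^2
= 16 + 1 + 25 + 1
= 43

43


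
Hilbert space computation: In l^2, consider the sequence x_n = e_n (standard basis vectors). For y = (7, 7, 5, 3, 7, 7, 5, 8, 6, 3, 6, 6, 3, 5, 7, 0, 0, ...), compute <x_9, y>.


x_9 = e_9 is the standard basis vector with 1 in position 9.
<x_9, y> = y_9 = 6
As n -> infinity, <x_n, y> -> 0, confirming weak convergence of (x_n) to 0.

6


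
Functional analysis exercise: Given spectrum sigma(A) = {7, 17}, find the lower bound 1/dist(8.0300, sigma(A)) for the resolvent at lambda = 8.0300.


dist(8.0300, {7, 17}) = min(|8.0300 - 7|, |8.0300 - 17|)
= min(1.0300, 8.9700) = 1.0300
Resolvent bound = 1/1.0300 = 0.9709

0.9709


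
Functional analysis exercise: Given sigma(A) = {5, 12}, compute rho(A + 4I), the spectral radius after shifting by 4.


Spectrum of A + 4I = {9, 16}
Spectral radius = max |lambda| over the shifted spectrum
= max(9, 16) = 16

16


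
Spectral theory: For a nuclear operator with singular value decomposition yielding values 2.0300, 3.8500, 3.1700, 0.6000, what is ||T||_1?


The nuclear norm is the sum of all singular values.
||T||_1 = 2.0300 + 3.8500 + 3.1700 + 0.6000
= 9.6500

9.6500
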